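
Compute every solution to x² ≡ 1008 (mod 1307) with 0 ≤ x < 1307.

Since 1307 ≡ 3 (mod 4), a square root of 1008 is 1008^((1307+1)/4) = 1008^327 mod 1307.
Repeated squaring: 1008^2≡525, 1008^4≡1155, 1008^8≡885, 1008^16≡332, 1008^32≡436, 1008^64≡581, 1008^128≡355, 1008^256≡553 (mod 1307).
1008^327 = 1008^(256+64+4+2+1) ≡ 892 (mod 1307).
Check: 892² = 795664 ≡ 1008 (mod 1307). The two roots are 415 and 892.

415, 892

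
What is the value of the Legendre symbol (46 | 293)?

1

Pull out 2: since 293 ≡ 5 (mod 8), (2/293) = -1.
Reciprocity: 23 ≡ 3 and 293 ≡ 1 (mod 4), so (23/293) = +(293/23).
Reduce top mod 23: now compute (17/23).
Reciprocity: 17 ≡ 1 and 23 ≡ 3 (mod 4), so (17/23) = +(23/17).
Reduce top mod 17: now compute (6/17).
Pull out 2: since 17 ≡ 1 (mod 8), (2/17) = +1.
Reciprocity: 3 ≡ 3 and 17 ≡ 1 (mod 4), so (3/17) = +(17/3).
Reduce top mod 3: now compute (2/3).
Pull out 2: since 3 ≡ 3 (mod 8), (2/3) = -1.
Reached (1/3) = 1. Collecting the sign flips along the way, the symbol is +1.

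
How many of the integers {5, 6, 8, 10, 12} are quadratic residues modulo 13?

(5/13) = -1 → non-residue.
(6/13) = -1 → non-residue.
(8/13) = -1 → non-residue.
(10/13) = +1 → QR.
(12/13) = +1 → QR.
Total quadratic residues among the 5: 2.

2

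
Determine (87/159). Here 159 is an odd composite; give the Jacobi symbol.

0

Reciprocity: 87 ≡ 3 and 159 ≡ 3 (mod 4), so (87/159) = −(159/87).
Reduce top mod 87: now compute (72/87).
Pull out 2^3: since 87 ≡ 7 (mod 8), (2/87) = +1, so (2/87)^3 = +1.
Reciprocity: 9 ≡ 1 and 87 ≡ 3 (mod 4), so (9/87) = +(87/9).
Reduce top mod 9: now compute (6/9).
Pull out 2: since 9 ≡ 1 (mod 8), (2/9) = +1.
Reciprocity: 3 ≡ 3 and 9 ≡ 1 (mod 4), so (3/9) = +(9/3).
Reduce top mod 3: now compute (0/3).
Top reduces to 0: gcd > 1, so the symbol is 0.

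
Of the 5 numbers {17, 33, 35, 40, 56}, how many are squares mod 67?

(17/67) = +1 → QR.
(33/67) = +1 → QR.
(35/67) = +1 → QR.
(40/67) = +1 → QR.
(56/67) = +1 → QR.
Total quadratic residues among the 5: 5.

5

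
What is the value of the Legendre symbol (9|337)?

1

Reciprocity: 9 ≡ 1 and 337 ≡ 1 (mod 4), so (9/337) = +(337/9).
Reduce top mod 9: now compute (4/9).
Pull out 2^2: since 9 ≡ 1 (mod 8), (2/9) = +1, so (2/9)^2 = +1.
Reached (1/9) = 1. Collecting the sign flips along the way, the symbol is +1.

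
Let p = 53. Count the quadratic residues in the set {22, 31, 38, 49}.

(22/53) = -1 → non-residue.
(31/53) = -1 → non-residue.
(38/53) = +1 → QR.
(49/53) = +1 → QR.
Total quadratic residues among the 4: 2.

2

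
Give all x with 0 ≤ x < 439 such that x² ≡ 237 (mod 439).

Since 439 ≡ 3 (mod 4), a square root of 237 is 237^((439+1)/4) = 237^110 mod 439.
Repeated squaring: 237^2≡416, 237^4≡90, 237^8≡198, 237^16≡133, 237^32≡129, 237^64≡398 (mod 439).
237^110 = 237^(64+32+8+4+2) ≡ 26 (mod 439).
Check: 26² = 676 ≡ 237 (mod 439). The two roots are 26 and 413.

26, 413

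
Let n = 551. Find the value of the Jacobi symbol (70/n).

Pull out 2: since 551 ≡ 7 (mod 8), (2/551) = +1.
Reciprocity: 35 ≡ 3 and 551 ≡ 3 (mod 4), so (35/551) = −(551/35).
Reduce top mod 35: now compute (26/35).
Pull out 2: since 35 ≡ 3 (mod 8), (2/35) = -1.
Reciprocity: 13 ≡ 1 and 35 ≡ 3 (mod 4), so (13/35) = +(35/13).
Reduce top mod 13: now compute (9/13).
Reciprocity: 9 ≡ 1 and 13 ≡ 1 (mod 4), so (9/13) = +(13/9).
Reduce top mod 9: now compute (4/9).
Pull out 2^2: since 9 ≡ 1 (mod 8), (2/9) = +1, so (2/9)^2 = +1.
Reached (1/9) = 1. Collecting the sign flips along the way, the symbol is +1.

1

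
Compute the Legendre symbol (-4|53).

First reduce: -4 ≡ 49 (mod 53).
Reciprocity: 49 ≡ 1 and 53 ≡ 1 (mod 4), so (49/53) = +(53/49).
Reduce top mod 49: now compute (4/49).
Pull out 2^2: since 49 ≡ 1 (mod 8), (2/49) = +1, so (2/49)^2 = +1.
Reached (1/49) = 1. Collecting the sign flips along the way, the symbol is +1.

1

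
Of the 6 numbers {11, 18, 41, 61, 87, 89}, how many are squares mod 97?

4

(11/97) = +1 → QR.
(18/97) = +1 → QR.
(41/97) = -1 → non-residue.
(61/97) = +1 → QR.
(87/97) = -1 → non-residue.
(89/97) = +1 → QR.
Total quadratic residues among the 6: 4.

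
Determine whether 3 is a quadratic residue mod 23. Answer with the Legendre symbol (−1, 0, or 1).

Euler's criterion: (3/23) ≡ 3^11 (mod 23).
3^2 ≡ 9 (mod 23)
3^4 ≡ 12 (mod 23)
3^8 ≡ 6 (mod 23)
3^11 = 3^(8+2+1) ≡ 1 (mod 23).
Result is 1, so (3/23) = 1.

1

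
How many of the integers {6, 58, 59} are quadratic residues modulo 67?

(6/67) = +1 → QR.
(58/67) = -1 → non-residue.
(59/67) = +1 → QR.
Total quadratic residues among the 3: 2.

2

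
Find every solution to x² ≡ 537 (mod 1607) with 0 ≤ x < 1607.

Since 1607 ≡ 3 (mod 4), a square root of 537 is 537^((1607+1)/4) = 537^402 mod 1607.
Repeated squaring: 537^2≡716, 537^4≡23, 537^8≡529, 537^16≡223, 537^32≡1519, 537^64≡1316, 537^128≡1117, 537^256≡657 (mod 1607).
537^402 = 537^(256+128+16+2) ≡ 580 (mod 1607).
Check: 580² = 336400 ≡ 537 (mod 1607). The two roots are 580 and 1027.

580, 1027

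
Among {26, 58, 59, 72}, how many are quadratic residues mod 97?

(26/97) = -1 → non-residue.
(58/97) = -1 → non-residue.
(59/97) = -1 → non-residue.
(72/97) = +1 → QR.
Total quadratic residues among the 4: 1.

1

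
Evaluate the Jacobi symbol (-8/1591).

First reduce: -8 ≡ 1583 (mod 1591).
Reciprocity: 1583 ≡ 3 and 1591 ≡ 3 (mod 4), so (1583/1591) = −(1591/1583).
Reduce top mod 1583: now compute (8/1583).
Pull out 2^3: since 1583 ≡ 7 (mod 8), (2/1583) = +1, so (2/1583)^3 = +1.
Reached (1/1583) = 1. Collecting the sign flips along the way, the symbol is -1.

-1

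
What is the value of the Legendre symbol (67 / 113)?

-1

Euler's criterion: (67/113) ≡ 67^56 (mod 113).
67^2 ≡ 82 (mod 113)
67^4 ≡ 57 (mod 113)
67^8 ≡ 85 (mod 113)
67^16 ≡ 106 (mod 113)
67^32 ≡ 49 (mod 113)
67^56 = 67^(32+16+8) ≡ 112 (mod 113).
Result is 112 ≡ −1, so (67/113) = −1.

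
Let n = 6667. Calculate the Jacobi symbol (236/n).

0

Pull out 2^2: since 6667 ≡ 3 (mod 8), (2/6667) = -1, so (2/6667)^2 = +1.
Reciprocity: 59 ≡ 3 and 6667 ≡ 3 (mod 4), so (59/6667) = −(6667/59).
Reduce top mod 59: now compute (0/59).
Top reduces to 0: gcd > 1, so the symbol is 0.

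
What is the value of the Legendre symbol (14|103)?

Euler's criterion: (14/103) ≡ 14^51 (mod 103).
14^2 ≡ 93 (mod 103)
14^4 ≡ 100 (mod 103)
14^8 ≡ 9 (mod 103)
14^16 ≡ 81 (mod 103)
14^32 ≡ 72 (mod 103)
14^51 = 14^(32+16+2+1) ≡ 1 (mod 103).
Result is 1, so (14/103) = 1.

1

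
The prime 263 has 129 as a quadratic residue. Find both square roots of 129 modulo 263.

38, 225

Since 263 ≡ 3 (mod 4), a square root of 129 is 129^((263+1)/4) = 129^66 mod 263.
Repeated squaring: 129^2≡72, 129^4≡187, 129^8≡253, 129^16≡100, 129^32≡6, 129^64≡36 (mod 263).
129^66 = 129^(64+2) ≡ 225 (mod 263).
Check: 225² = 50625 ≡ 129 (mod 263). The two roots are 38 and 225.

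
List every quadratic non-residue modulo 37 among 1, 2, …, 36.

2,5,6,8,13,14,15,17,18,19,20,22,23,24,29,31,32,35

Square k = 1,…,18 (k and 37−k give the same square):
1²=1, 2²=4, 3²=9, 4²=16, 5²=25, 6²=36, 7²≡12, 8²≡27, 9²≡7, 10²≡26, 11²≡10, 12²≡33, 13²≡21, 14²≡11, 15²≡3, 16²≡34, 17²≡30, 18²≡28 (mod 37).
The residues are {1, 3, 4, 7, 9, 10, 11, 12, 16, 21, 25, 26, 27, 28, 30, 33, 34, 36}; the non-residues are the remaining 18 nonzero classes.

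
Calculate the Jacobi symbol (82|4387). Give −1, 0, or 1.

Pull out 2: since 4387 ≡ 3 (mod 8), (2/4387) = -1.
Reciprocity: 41 ≡ 1 and 4387 ≡ 3 (mod 4), so (41/4387) = +(4387/41).
Reduce top mod 41: now compute (0/41).
Top reduces to 0: gcd > 1, so the symbol is 0.

0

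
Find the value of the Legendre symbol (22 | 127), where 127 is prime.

1

Euler's criterion: (22/127) ≡ 22^63 (mod 127).
22^2 ≡ 103 (mod 127)
22^4 ≡ 68 (mod 127)
22^8 ≡ 52 (mod 127)
22^16 ≡ 37 (mod 127)
22^32 ≡ 99 (mod 127)
22^63 = 22^(32+16+8+4+2+1) ≡ 1 (mod 127).
Result is 1, so (22/127) = 1.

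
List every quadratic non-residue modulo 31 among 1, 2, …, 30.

Square k = 1,…,15 (k and 31−k give the same square):
1²=1, 2²=4, 3²=9, 4²=16, 5²=25, 6²≡5, 7²≡18, 8²≡2, 9²≡19, 10²≡7, 11²≡28, 12²≡20, 13²≡14, 14²≡10, 15²≡8 (mod 31).
The residues are {1, 2, 4, 5, 7, 8, 9, 10, 14, 16, 18, 19, 20, 25, 28}; the non-residues are the remaining 15 nonzero classes.

3,6,11,12,13,15,17,21,22,23,24,26,27,29,30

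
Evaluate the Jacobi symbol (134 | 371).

1

Pull out 2: since 371 ≡ 3 (mod 8), (2/371) = -1.
Reciprocity: 67 ≡ 3 and 371 ≡ 3 (mod 4), so (67/371) = −(371/67).
Reduce top mod 67: now compute (36/67).
Pull out 2^2: since 67 ≡ 3 (mod 8), (2/67) = -1, so (2/67)^2 = +1.
Reciprocity: 9 ≡ 1 and 67 ≡ 3 (mod 4), so (9/67) = +(67/9).
Reduce top mod 9: now compute (4/9).
Pull out 2^2: since 9 ≡ 1 (mod 8), (2/9) = +1, so (2/9)^2 = +1.
Reached (1/9) = 1. Collecting the sign flips along the way, the symbol is +1.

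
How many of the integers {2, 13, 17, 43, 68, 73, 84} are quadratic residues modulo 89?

(2/89) = +1 → QR.
(13/89) = -1 → non-residue.
(17/89) = +1 → QR.
(43/89) = -1 → non-residue.
(68/89) = +1 → QR.
(73/89) = +1 → QR.
(84/89) = +1 → QR.
Total quadratic residues among the 7: 5.

5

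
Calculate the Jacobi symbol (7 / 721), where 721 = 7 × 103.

Reciprocity: 7 ≡ 3 and 721 ≡ 1 (mod 4), so (7/721) = +(721/7).
Reduce top mod 7: now compute (0/7).
Top reduces to 0: gcd > 1, so the symbol is 0.

0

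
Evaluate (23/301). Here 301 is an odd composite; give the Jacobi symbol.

Reciprocity: 23 ≡ 3 and 301 ≡ 1 (mod 4), so (23/301) = +(301/23).
Reduce top mod 23: now compute (2/23).
Pull out 2: since 23 ≡ 7 (mod 8), (2/23) = +1.
Reached (1/23) = 1. Collecting the sign flips along the way, the symbol is +1.

1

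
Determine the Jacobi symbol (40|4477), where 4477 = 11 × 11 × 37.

Pull out 2^3: since 4477 ≡ 5 (mod 8), (2/4477) = -1, so (2/4477)^3 = -1.
Reciprocity: 5 ≡ 1 and 4477 ≡ 1 (mod 4), so (5/4477) = +(4477/5).
Reduce top mod 5: now compute (2/5).
Pull out 2: since 5 ≡ 5 (mod 8), (2/5) = -1.
Reached (1/5) = 1. Collecting the sign flips along the way, the symbol is +1.

1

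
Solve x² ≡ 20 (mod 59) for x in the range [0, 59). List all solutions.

16, 43

Since 59 ≡ 3 (mod 4), a square root of 20 is 20^((59+1)/4) = 20^15 mod 59.
Repeated squaring: 20^2≡46, 20^4≡51, 20^8≡5 (mod 59).
20^15 = 20^(8+4+2+1) ≡ 16 (mod 59).
Check: 16² = 256 ≡ 20 (mod 59). The two roots are 16 and 43.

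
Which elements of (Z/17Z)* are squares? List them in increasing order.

Square k = 1,…,8 (k and 17−k give the same square):
1²=1, 2²=4, 3²=9, 4²=16, 5²≡8, 6²≡2, 7²≡15, 8²≡13 (mod 17).
So the quadratic residues mod 17 are {1, 2, 4, 8, 9, 13, 15, 16}.

1, 2, 4, 8, 9, 13, 15, 16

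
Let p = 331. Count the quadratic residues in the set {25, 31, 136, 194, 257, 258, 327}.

4

(25/331) = +1 → QR.
(31/331) = +1 → QR.
(136/331) = -1 → non-residue.
(194/331) = +1 → QR.
(257/331) = -1 → non-residue.
(258/331) = +1 → QR.
(327/331) = -1 → non-residue.
Total quadratic residues among the 7: 4.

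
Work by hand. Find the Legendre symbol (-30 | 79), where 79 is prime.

First reduce: -30 ≡ 49 (mod 79).
Reciprocity: 49 ≡ 1 and 79 ≡ 3 (mod 4), so (49/79) = +(79/49).
Reduce top mod 49: now compute (30/49).
Pull out 2: since 49 ≡ 1 (mod 8), (2/49) = +1.
Reciprocity: 15 ≡ 3 and 49 ≡ 1 (mod 4), so (15/49) = +(49/15).
Reduce top mod 15: now compute (4/15).
Pull out 2^2: since 15 ≡ 7 (mod 8), (2/15) = +1, so (2/15)^2 = +1.
Reached (1/15) = 1. Collecting the sign flips along the way, the symbol is +1.

1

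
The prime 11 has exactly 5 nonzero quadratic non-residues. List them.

Square k = 1,…,5 (k and 11−k give the same square):
1²=1, 2²=4, 3²=9, 4²≡5, 5²≡3 (mod 11).
The residues are {1, 3, 4, 5, 9}; the non-residues are the remaining 5 nonzero classes.

2,6,7,8,10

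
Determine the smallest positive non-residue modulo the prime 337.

5

(2/337) = +1, so 2 is a residue.
(3/337) = +1, so 3 is a residue.
(4/337) = +1, so 4 is a residue.
(5/337) = −1, so 5 is the smallest positive non-residue mod 337.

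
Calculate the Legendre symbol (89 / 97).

1

Reciprocity: 89 ≡ 1 and 97 ≡ 1 (mod 4), so (89/97) = +(97/89).
Reduce top mod 89: now compute (8/89).
Pull out 2^3: since 89 ≡ 1 (mod 8), (2/89) = +1, so (2/89)^3 = +1.
Reached (1/89) = 1. Collecting the sign flips along the way, the symbol is +1.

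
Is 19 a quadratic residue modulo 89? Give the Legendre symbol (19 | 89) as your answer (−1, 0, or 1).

Euler's criterion: (19/89) ≡ 19^44 (mod 89).
19^2 ≡ 5 (mod 89)
19^4 ≡ 25 (mod 89)
19^8 ≡ 2 (mod 89)
19^16 ≡ 4 (mod 89)
19^32 ≡ 16 (mod 89)
19^44 = 19^(32+8+4) ≡ 88 (mod 89).
Result is 88 ≡ −1, so (19/89) = −1.

-1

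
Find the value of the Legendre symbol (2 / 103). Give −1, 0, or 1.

1

Pull out 2: since 103 ≡ 7 (mod 8), (2/103) = +1.
Reached (1/103) = 1. Collecting the sign flips along the way, the symbol is +1.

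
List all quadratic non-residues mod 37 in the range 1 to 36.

2,5,6,8,13,14,15,17,18,19,20,22,23,24,29,31,32,35

Square k = 1,…,18 (k and 37−k give the same square):
1²=1, 2²=4, 3²=9, 4²=16, 5²=25, 6²=36, 7²≡12, 8²≡27, 9²≡7, 10²≡26, 11²≡10, 12²≡33, 13²≡21, 14²≡11, 15²≡3, 16²≡34, 17²≡30, 18²≡28 (mod 37).
The residues are {1, 3, 4, 7, 9, 10, 11, 12, 16, 21, 25, 26, 27, 28, 30, 33, 34, 36}; the non-residues are the remaining 18 nonzero classes.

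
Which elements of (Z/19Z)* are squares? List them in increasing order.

Square k = 1,…,9 (k and 19−k give the same square):
1²=1, 2²=4, 3²=9, 4²=16, 5²≡6, 6²≡17, 7²≡11, 8²≡7, 9²≡5 (mod 19).
So the quadratic residues mod 19 are {1, 4, 5, 6, 7, 9, 11, 16, 17}.

1, 4, 5, 6, 7, 9, 11, 16, 17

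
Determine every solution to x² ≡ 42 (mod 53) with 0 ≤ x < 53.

53 ≡ 1 (mod 4), so we find a root by search.
Trying successive values, 25² = 625 ≡ 42 (mod 53). The other root is 53 − 25 = 28.

25, 28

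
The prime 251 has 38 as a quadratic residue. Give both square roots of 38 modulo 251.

Since 251 ≡ 3 (mod 4), a square root of 38 is 38^((251+1)/4) = 38^63 mod 251.
Repeated squaring: 38^2≡189, 38^4≡79, 38^8≡217, 38^16≡152, 38^32≡12 (mod 251).
38^63 = 38^(32+16+8+4+2+1) ≡ 17 (mod 251).
Check: 17² = 289 ≡ 38 (mod 251). The two roots are 17 and 234.

17, 234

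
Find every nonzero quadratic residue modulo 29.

Square k = 1,…,14 (k and 29−k give the same square):
1²=1, 2²=4, 3²=9, 4²=16, 5²=25, 6²≡7, 7²≡20, 8²≡6, 9²≡23, 10²≡13, 11²≡5, 12²≡28, 13²≡24, 14²≡22 (mod 29).
So the quadratic residues mod 29 are {1, 4, 5, 6, 7, 9, 13, 16, 20, 22, 23, 24, 25, 28}.

1,4,5,6,7,9,13,16,20,22,23,24,25,28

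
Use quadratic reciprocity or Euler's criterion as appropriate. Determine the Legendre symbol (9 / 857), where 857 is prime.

1

Euler's criterion: (9/857) ≡ 9^428 (mod 857).
9^2 ≡ 81 (mod 857)
9^4 ≡ 562 (mod 857)
9^8 ≡ 468 (mod 857)
9^16 ≡ 489 (mod 857)
9^32 ≡ 18 (mod 857)
9^64 ≡ 324 (mod 857)
9^128 ≡ 422 (mod 857)
9^256 ≡ 685 (mod 857)
9^428 = 9^(256+128+32+8+4) ≡ 1 (mod 857).
Result is 1, so (9/857) = 1.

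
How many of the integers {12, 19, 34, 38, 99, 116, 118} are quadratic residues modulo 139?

(12/139) = -1 → non-residue.
(19/139) = -1 → non-residue.
(34/139) = +1 → QR.
(38/139) = +1 → QR.
(99/139) = +1 → QR.
(116/139) = +1 → QR.
(118/139) = +1 → QR.
Total quadratic residues among the 7: 5.

5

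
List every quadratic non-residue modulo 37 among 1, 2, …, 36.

2,5,6,8,13,14,15,17,18,19,20,22,23,24,29,31,32,35

Square k = 1,…,18 (k and 37−k give the same square):
1²=1, 2²=4, 3²=9, 4²=16, 5²=25, 6²=36, 7²≡12, 8²≡27, 9²≡7, 10²≡26, 11²≡10, 12²≡33, 13²≡21, 14²≡11, 15²≡3, 16²≡34, 17²≡30, 18²≡28 (mod 37).
The residues are {1, 3, 4, 7, 9, 10, 11, 12, 16, 21, 25, 26, 27, 28, 30, 33, 34, 36}; the non-residues are the remaining 18 nonzero classes.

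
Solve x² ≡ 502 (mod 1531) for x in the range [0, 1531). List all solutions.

Since 1531 ≡ 3 (mod 4), a square root of 502 is 502^((1531+1)/4) = 502^383 mod 1531.
Repeated squaring: 502^2≡920, 502^4≡1288, 502^8≡871, 502^16≡796, 502^32≡1313, 502^64≡63, 502^128≡907, 502^256≡502 (mod 1531).
502^383 = 502^(256+64+32+16+8+4+2+1) ≡ 907 (mod 1531).
Check: 907² = 822649 ≡ 502 (mod 1531). The two roots are 624 and 907.

624, 907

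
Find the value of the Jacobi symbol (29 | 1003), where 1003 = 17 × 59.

-1

Reciprocity: 29 ≡ 1 and 1003 ≡ 3 (mod 4), so (29/1003) = +(1003/29).
Reduce top mod 29: now compute (17/29).
Reciprocity: 17 ≡ 1 and 29 ≡ 1 (mod 4), so (17/29) = +(29/17).
Reduce top mod 17: now compute (12/17).
Pull out 2^2: since 17 ≡ 1 (mod 8), (2/17) = +1, so (2/17)^2 = +1.
Reciprocity: 3 ≡ 3 and 17 ≡ 1 (mod 4), so (3/17) = +(17/3).
Reduce top mod 3: now compute (2/3).
Pull out 2: since 3 ≡ 3 (mod 8), (2/3) = -1.
Reached (1/3) = 1. Collecting the sign flips along the way, the symbol is -1.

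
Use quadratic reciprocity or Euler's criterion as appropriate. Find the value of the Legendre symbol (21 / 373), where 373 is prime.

1

Euler's criterion: (21/373) ≡ 21^186 (mod 373).
21^2 ≡ 68 (mod 373)
21^4 ≡ 148 (mod 373)
21^8 ≡ 270 (mod 373)
21^16 ≡ 165 (mod 373)
21^32 ≡ 369 (mod 373)
21^64 ≡ 16 (mod 373)
21^128 ≡ 256 (mod 373)
21^186 = 21^(128+32+16+8+2) ≡ 1 (mod 373).
Result is 1, so (21/373) = 1.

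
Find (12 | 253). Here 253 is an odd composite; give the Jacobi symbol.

1

Pull out 2^2: since 253 ≡ 5 (mod 8), (2/253) = -1, so (2/253)^2 = +1.
Reciprocity: 3 ≡ 3 and 253 ≡ 1 (mod 4), so (3/253) = +(253/3).
Reduce top mod 3: now compute (1/3).
Reached (1/3) = 1. Collecting the sign flips along the way, the symbol is +1.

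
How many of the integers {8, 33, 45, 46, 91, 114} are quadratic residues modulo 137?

(8/137) = +1 → QR.
(33/137) = -1 → non-residue.
(45/137) = -1 → non-residue.
(46/137) = -1 → non-residue.
(91/137) = -1 → non-residue.
(114/137) = -1 → non-residue.
Total quadratic residues among the 6: 1.

1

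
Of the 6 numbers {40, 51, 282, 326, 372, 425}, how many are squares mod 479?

2

(40/479) = +1 → QR.
(51/479) = -1 → non-residue.
(282/479) = -1 → non-residue.
(326/479) = +1 → QR.
(372/479) = -1 → non-residue.
(425/479) = -1 → non-residue.
Total quadratic residues among the 6: 2.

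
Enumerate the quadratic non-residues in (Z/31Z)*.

3, 6, 11, 12, 13, 15, 17, 21, 22, 23, 24, 26, 27, 29, 30

Square k = 1,…,15 (k and 31−k give the same square):
1²=1, 2²=4, 3²=9, 4²=16, 5²=25, 6²≡5, 7²≡18, 8²≡2, 9²≡19, 10²≡7, 11²≡28, 12²≡20, 13²≡14, 14²≡10, 15²≡8 (mod 31).
The residues are {1, 2, 4, 5, 7, 8, 9, 10, 14, 16, 18, 19, 20, 25, 28}; the non-residues are the remaining 15 nonzero classes.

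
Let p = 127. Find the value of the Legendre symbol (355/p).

Euler's criterion: (355/127) ≡ 101^63 (mod 127).
101^2 ≡ 41 (mod 127)
101^4 ≡ 30 (mod 127)
101^8 ≡ 11 (mod 127)
101^16 ≡ 121 (mod 127)
101^32 ≡ 36 (mod 127)
101^63 = 101^(32+16+8+4+2+1) ≡ 126 (mod 127).
Result is 126 ≡ −1, so (355/127) = −1.

-1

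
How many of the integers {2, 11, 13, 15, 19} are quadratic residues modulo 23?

2

(2/23) = +1 → QR.
(11/23) = -1 → non-residue.
(13/23) = +1 → QR.
(15/23) = -1 → non-residue.
(19/23) = -1 → non-residue.
Total quadratic residues among the 5: 2.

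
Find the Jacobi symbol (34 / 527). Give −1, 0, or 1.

0

Pull out 2: since 527 ≡ 7 (mod 8), (2/527) = +1.
Reciprocity: 17 ≡ 1 and 527 ≡ 3 (mod 4), so (17/527) = +(527/17).
Reduce top mod 17: now compute (0/17).
Top reduces to 0: gcd > 1, so the symbol is 0.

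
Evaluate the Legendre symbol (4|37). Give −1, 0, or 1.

1

Pull out 2^2: since 37 ≡ 5 (mod 8), (2/37) = -1, so (2/37)^2 = +1.
Reached (1/37) = 1. Collecting the sign flips along the way, the symbol is +1.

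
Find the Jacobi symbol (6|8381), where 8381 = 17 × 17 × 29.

Pull out 2: since 8381 ≡ 5 (mod 8), (2/8381) = -1.
Reciprocity: 3 ≡ 3 and 8381 ≡ 1 (mod 4), so (3/8381) = +(8381/3).
Reduce top mod 3: now compute (2/3).
Pull out 2: since 3 ≡ 3 (mod 8), (2/3) = -1.
Reached (1/3) = 1. Collecting the sign flips along the way, the symbol is +1.

1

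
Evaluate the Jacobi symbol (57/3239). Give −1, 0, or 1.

-1

Reciprocity: 57 ≡ 1 and 3239 ≡ 3 (mod 4), so (57/3239) = +(3239/57).
Reduce top mod 57: now compute (47/57).
Reciprocity: 47 ≡ 3 and 57 ≡ 1 (mod 4), so (47/57) = +(57/47).
Reduce top mod 47: now compute (10/47).
Pull out 2: since 47 ≡ 7 (mod 8), (2/47) = +1.
Reciprocity: 5 ≡ 1 and 47 ≡ 3 (mod 4), so (5/47) = +(47/5).
Reduce top mod 5: now compute (2/5).
Pull out 2: since 5 ≡ 5 (mod 8), (2/5) = -1.
Reached (1/5) = 1. Collecting the sign flips along the way, the symbol is -1.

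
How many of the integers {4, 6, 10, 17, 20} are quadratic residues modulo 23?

2

(4/23) = +1 → QR.
(6/23) = +1 → QR.
(10/23) = -1 → non-residue.
(17/23) = -1 → non-residue.
(20/23) = -1 → non-residue.
Total quadratic residues among the 5: 2.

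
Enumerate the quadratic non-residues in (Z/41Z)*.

Square k = 1,…,20 (k and 41−k give the same square):
1²=1, 2²=4, 3²=9, 4²=16, 5²=25, 6²=36, 7²≡8, 8²≡23, 9²≡40, 10²≡18, 11²≡39, 12²≡21, 13²≡5, 14²≡32, 15²≡20, 16²≡10, 17²≡2, 18²≡37, 19²≡33, 20²≡31 (mod 41).
The residues are {1, 2, 4, 5, 8, 9, 10, 16, 18, 20, 21, 23, 25, 31, 32, 33, 36, 37, 39, 40}; the non-residues are the remaining 20 nonzero classes.

3,6,7,11,12,13,14,15,17,19,22,24,26,27,28,29,30,34,35,38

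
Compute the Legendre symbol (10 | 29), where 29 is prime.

Euler's criterion: (10/29) ≡ 10^14 (mod 29).
10^2 ≡ 13 (mod 29)
10^4 ≡ 24 (mod 29)
10^8 ≡ 25 (mod 29)
10^14 = 10^(8+4+2) ≡ 28 (mod 29).
Result is 28 ≡ −1, so (10/29) = −1.

-1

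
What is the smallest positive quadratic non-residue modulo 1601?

3

(2/1601) = +1, so 2 is a residue.
(3/1601) = −1, so 3 is the smallest positive non-residue mod 1601.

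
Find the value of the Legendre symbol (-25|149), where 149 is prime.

Euler's criterion: (-25/149) ≡ 124^74 (mod 149).
124^2 ≡ 29 (mod 149)
124^4 ≡ 96 (mod 149)
124^8 ≡ 127 (mod 149)
124^16 ≡ 37 (mod 149)
124^32 ≡ 28 (mod 149)
124^64 ≡ 39 (mod 149)
124^74 = 124^(64+8+2) ≡ 1 (mod 149).
Result is 1, so (-25/149) = 1.

1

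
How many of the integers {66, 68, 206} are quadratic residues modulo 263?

(66/263) = +1 → QR.
(68/263) = +1 → QR.
(206/263) = +1 → QR.
Total quadratic residues among the 3: 3.

3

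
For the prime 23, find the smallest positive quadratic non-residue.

(2/23) = +1, so 2 is a residue.
(3/23) = +1, so 3 is a residue.
(4/23) = +1, so 4 is a residue.
(5/23) = −1, so 5 is the smallest positive non-residue mod 23.

5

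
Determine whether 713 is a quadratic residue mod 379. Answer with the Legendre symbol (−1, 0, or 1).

Euler's criterion: (713/379) ≡ 334^189 (mod 379).
334^2 ≡ 130 (mod 379)
334^4 ≡ 224 (mod 379)
334^8 ≡ 148 (mod 379)
334^16 ≡ 301 (mod 379)
334^32 ≡ 20 (mod 379)
334^64 ≡ 21 (mod 379)
334^128 ≡ 62 (mod 379)
334^189 = 334^(128+32+16+8+4+1) ≡ 378 (mod 379).
Result is 378 ≡ −1, so (713/379) = −1.

-1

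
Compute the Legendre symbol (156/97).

-1

First reduce: 156 ≡ 59 (mod 97).
Reciprocity: 59 ≡ 3 and 97 ≡ 1 (mod 4), so (59/97) = +(97/59).
Reduce top mod 59: now compute (38/59).
Pull out 2: since 59 ≡ 3 (mod 8), (2/59) = -1.
Reciprocity: 19 ≡ 3 and 59 ≡ 3 (mod 4), so (19/59) = −(59/19).
Reduce top mod 19: now compute (2/19).
Pull out 2: since 19 ≡ 3 (mod 8), (2/19) = -1.
Reached (1/19) = 1. Collecting the sign flips along the way, the symbol is -1.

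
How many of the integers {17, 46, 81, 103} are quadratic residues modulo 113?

1

(17/113) = -1 → non-residue.
(46/113) = -1 → non-residue.
(81/113) = +1 → QR.
(103/113) = -1 → non-residue.
Total quadratic residues among the 4: 1.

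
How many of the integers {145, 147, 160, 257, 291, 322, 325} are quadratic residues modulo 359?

(145/359) = -1 → non-residue.
(147/359) = +1 → QR.
(160/359) = +1 → QR.
(257/359) = -1 → non-residue.
(291/359) = -1 → non-residue.
(322/359) = -1 → non-residue.
(325/359) = -1 → non-residue.
Total quadratic residues among the 7: 2.

2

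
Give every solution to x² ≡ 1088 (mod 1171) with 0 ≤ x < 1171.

450, 721

Since 1171 ≡ 3 (mod 4), a square root of 1088 is 1088^((1171+1)/4) = 1088^293 mod 1171.
Repeated squaring: 1088^2≡1034, 1088^4≡33, 1088^8≡1089, 1088^16≡869, 1088^32≡1037, 1088^64≡391, 1088^128≡651, 1088^256≡1070 (mod 1171).
1088^293 = 1088^(256+32+4+1) ≡ 721 (mod 1171).
Check: 721² = 519841 ≡ 1088 (mod 1171). The two roots are 450 and 721.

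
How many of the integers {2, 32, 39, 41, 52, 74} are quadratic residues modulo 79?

3

(2/79) = +1 → QR.
(32/79) = +1 → QR.
(39/79) = -1 → non-residue.
(41/79) = -1 → non-residue.
(52/79) = +1 → QR.
(74/79) = -1 → non-residue.
Total quadratic residues among the 6: 3.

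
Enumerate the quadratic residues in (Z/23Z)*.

1, 2, 3, 4, 6, 8, 9, 12, 13, 16, 18

Square k = 1,…,11 (k and 23−k give the same square):
1²=1, 2²=4, 3²=9, 4²=16, 5²≡2, 6²≡13, 7²≡3, 8²≡18, 9²≡12, 10²≡8, 11²≡6 (mod 23).
So the quadratic residues mod 23 are {1, 2, 3, 4, 6, 8, 9, 12, 13, 16, 18}.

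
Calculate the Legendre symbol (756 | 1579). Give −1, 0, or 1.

Pull out 2^2: since 1579 ≡ 3 (mod 8), (2/1579) = -1, so (2/1579)^2 = +1.
Reciprocity: 189 ≡ 1 and 1579 ≡ 3 (mod 4), so (189/1579) = +(1579/189).
Reduce top mod 189: now compute (67/189).
Reciprocity: 67 ≡ 3 and 189 ≡ 1 (mod 4), so (67/189) = +(189/67).
Reduce top mod 67: now compute (55/67).
Reciprocity: 55 ≡ 3 and 67 ≡ 3 (mod 4), so (55/67) = −(67/55).
Reduce top mod 55: now compute (12/55).
Pull out 2^2: since 55 ≡ 7 (mod 8), (2/55) = +1, so (2/55)^2 = +1.
Reciprocity: 3 ≡ 3 and 55 ≡ 3 (mod 4), so (3/55) = −(55/3).
Reduce top mod 3: now compute (1/3).
Reached (1/3) = 1. Collecting the sign flips along the way, the symbol is +1.

1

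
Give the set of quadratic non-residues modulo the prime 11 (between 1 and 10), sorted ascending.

2 6 7 8 10

Square k = 1,…,5 (k and 11−k give the same square):
1²=1, 2²=4, 3²=9, 4²≡5, 5²≡3 (mod 11).
The residues are {1, 3, 4, 5, 9}; the non-residues are the remaining 5 nonzero classes.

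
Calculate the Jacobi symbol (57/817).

0

Reciprocity: 57 ≡ 1 and 817 ≡ 1 (mod 4), so (57/817) = +(817/57).
Reduce top mod 57: now compute (19/57).
Reciprocity: 19 ≡ 3 and 57 ≡ 1 (mod 4), so (19/57) = +(57/19).
Reduce top mod 19: now compute (0/19).
Top reduces to 0: gcd > 1, so the symbol is 0.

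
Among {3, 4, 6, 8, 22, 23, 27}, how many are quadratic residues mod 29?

(3/29) = -1 → non-residue.
(4/29) = +1 → QR.
(6/29) = +1 → QR.
(8/29) = -1 → non-residue.
(22/29) = +1 → QR.
(23/29) = +1 → QR.
(27/29) = -1 → non-residue.
Total quadratic residues among the 7: 4.

4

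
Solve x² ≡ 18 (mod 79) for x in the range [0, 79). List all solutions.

27, 52

Since 79 ≡ 3 (mod 4), a square root of 18 is 18^((79+1)/4) = 18^20 mod 79.
Repeated squaring: 18^2≡8, 18^4≡64, 18^8≡67, 18^16≡65 (mod 79).
18^20 = 18^(16+4) ≡ 52 (mod 79).
Check: 52² = 2704 ≡ 18 (mod 79). The two roots are 27 and 52.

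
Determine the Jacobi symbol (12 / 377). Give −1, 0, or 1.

Pull out 2^2: since 377 ≡ 1 (mod 8), (2/377) = +1, so (2/377)^2 = +1.
Reciprocity: 3 ≡ 3 and 377 ≡ 1 (mod 4), so (3/377) = +(377/3).
Reduce top mod 3: now compute (2/3).
Pull out 2: since 3 ≡ 3 (mod 8), (2/3) = -1.
Reached (1/3) = 1. Collecting the sign flips along the way, the symbol is -1.

-1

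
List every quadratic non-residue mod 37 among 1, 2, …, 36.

2,5,6,8,13,14,15,17,18,19,20,22,23,24,29,31,32,35

Square k = 1,…,18 (k and 37−k give the same square):
1²=1, 2²=4, 3²=9, 4²=16, 5²=25, 6²=36, 7²≡12, 8²≡27, 9²≡7, 10²≡26, 11²≡10, 12²≡33, 13²≡21, 14²≡11, 15²≡3, 16²≡34, 17²≡30, 18²≡28 (mod 37).
The residues are {1, 3, 4, 7, 9, 10, 11, 12, 16, 21, 25, 26, 27, 28, 30, 33, 34, 36}; the non-residues are the remaining 18 nonzero classes.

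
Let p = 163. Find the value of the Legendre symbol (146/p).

Pull out 2: since 163 ≡ 3 (mod 8), (2/163) = -1.
Reciprocity: 73 ≡ 1 and 163 ≡ 3 (mod 4), so (73/163) = +(163/73).
Reduce top mod 73: now compute (17/73).
Reciprocity: 17 ≡ 1 and 73 ≡ 1 (mod 4), so (17/73) = +(73/17).
Reduce top mod 17: now compute (5/17).
Reciprocity: 5 ≡ 1 and 17 ≡ 1 (mod 4), so (5/17) = +(17/5).
Reduce top mod 5: now compute (2/5).
Pull out 2: since 5 ≡ 5 (mod 8), (2/5) = -1.
Reached (1/5) = 1. Collecting the sign flips along the way, the symbol is +1.

1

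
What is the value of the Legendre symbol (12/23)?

1

Euler's criterion: (12/23) ≡ 12^11 (mod 23).
12^2 ≡ 6 (mod 23)
12^4 ≡ 13 (mod 23)
12^8 ≡ 8 (mod 23)
12^11 = 12^(8+2+1) ≡ 1 (mod 23).
Result is 1, so (12/23) = 1.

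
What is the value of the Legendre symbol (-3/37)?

First reduce: -3 ≡ 34 (mod 37).
Pull out 2: since 37 ≡ 5 (mod 8), (2/37) = -1.
Reciprocity: 17 ≡ 1 and 37 ≡ 1 (mod 4), so (17/37) = +(37/17).
Reduce top mod 17: now compute (3/17).
Reciprocity: 3 ≡ 3 and 17 ≡ 1 (mod 4), so (3/17) = +(17/3).
Reduce top mod 3: now compute (2/3).
Pull out 2: since 3 ≡ 3 (mod 8), (2/3) = -1.
Reached (1/3) = 1. Collecting the sign flips along the way, the symbol is +1.

1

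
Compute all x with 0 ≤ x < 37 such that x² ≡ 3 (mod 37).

37 ≡ 1 (mod 4), so we find a root by search.
Trying successive values, 15² = 225 ≡ 3 (mod 37). The other root is 37 − 15 = 22.

15, 22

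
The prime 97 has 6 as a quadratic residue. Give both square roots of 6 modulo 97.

43, 54

97 ≡ 1 (mod 4), so we find a root by search.
Trying successive values, 43² = 1849 ≡ 6 (mod 97). The other root is 97 − 43 = 54.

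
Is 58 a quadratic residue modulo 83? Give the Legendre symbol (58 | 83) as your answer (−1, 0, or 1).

Pull out 2: since 83 ≡ 3 (mod 8), (2/83) = -1.
Reciprocity: 29 ≡ 1 and 83 ≡ 3 (mod 4), so (29/83) = +(83/29).
Reduce top mod 29: now compute (25/29).
Reciprocity: 25 ≡ 1 and 29 ≡ 1 (mod 4), so (25/29) = +(29/25).
Reduce top mod 25: now compute (4/25).
Pull out 2^2: since 25 ≡ 1 (mod 8), (2/25) = +1, so (2/25)^2 = +1.
Reached (1/25) = 1. Collecting the sign flips along the way, the symbol is -1.

-1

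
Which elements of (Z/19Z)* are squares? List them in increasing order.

Square k = 1,…,9 (k and 19−k give the same square):
1²=1, 2²=4, 3²=9, 4²=16, 5²≡6, 6²≡17, 7²≡11, 8²≡7, 9²≡5 (mod 19).
So the quadratic residues mod 19 are {1, 4, 5, 6, 7, 9, 11, 16, 17}.

1,4,5,6,7,9,11,16,17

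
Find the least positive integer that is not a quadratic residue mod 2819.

2

(2/2819) = −1, so 2 is the smallest positive non-residue mod 2819.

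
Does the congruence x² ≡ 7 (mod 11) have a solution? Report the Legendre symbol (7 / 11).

Reciprocity: 7 ≡ 3 and 11 ≡ 3 (mod 4), so (7/11) = −(11/7).
Reduce top mod 7: now compute (4/7).
Pull out 2^2: since 7 ≡ 7 (mod 8), (2/7) = +1, so (2/7)^2 = +1.
Reached (1/7) = 1. Collecting the sign flips along the way, the symbol is -1.

-1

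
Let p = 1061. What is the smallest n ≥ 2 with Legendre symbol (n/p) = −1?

2

(2/1061) = −1, so 2 is the smallest positive non-residue mod 1061.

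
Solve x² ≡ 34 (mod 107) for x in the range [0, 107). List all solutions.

Since 107 ≡ 3 (mod 4), a square root of 34 is 34^((107+1)/4) = 34^27 mod 107.
Repeated squaring: 34^2≡86, 34^4≡13, 34^8≡62, 34^16≡99 (mod 107).
34^27 = 34^(16+8+2+1) ≡ 81 (mod 107).
Check: 81² = 6561 ≡ 34 (mod 107). The two roots are 26 and 81.

26, 81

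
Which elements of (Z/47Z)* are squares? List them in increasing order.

Square k = 1,…,23 (k and 47−k give the same square):
1²=1, 2²=4, 3²=9, 4²=16, 5²=25, 6²=36, 7²≡2, 8²≡17, 9²≡34, 10²≡6, 11²≡27, 12²≡3, 13²≡28, 14²≡8, 15²≡37, 16²≡21, 17²≡7, 18²≡42, 19²≡32, 20²≡24, 21²≡18, 22²≡14, 23²≡12 (mod 47).
So the quadratic residues mod 47 are {1, 2, 3, 4, 6, 7, 8, 9, 12, 14, 16, 17, 18, 21, 24, 25, 27, 28, 32, 34, 36, 37, 42}.

1 2 3 4 6 7 8 9 12 14 16 17 18 21 24 25 27 28 32 34 36 37 42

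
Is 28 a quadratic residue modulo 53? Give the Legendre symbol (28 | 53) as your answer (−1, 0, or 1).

1

Euler's criterion: (28/53) ≡ 28^26 (mod 53).
28^2 ≡ 42 (mod 53)
28^4 ≡ 15 (mod 53)
28^8 ≡ 13 (mod 53)
28^16 ≡ 10 (mod 53)
28^26 = 28^(16+8+2) ≡ 1 (mod 53).
Result is 1, so (28/53) = 1.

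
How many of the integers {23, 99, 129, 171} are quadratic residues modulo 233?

(23/233) = +1 → QR.
(99/233) = -1 → non-residue.
(129/233) = +1 → QR.
(171/233) = +1 → QR.
Total quadratic residues among the 4: 3.

3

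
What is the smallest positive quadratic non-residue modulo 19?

(2/19) = −1, so 2 is the smallest positive non-residue mod 19.

2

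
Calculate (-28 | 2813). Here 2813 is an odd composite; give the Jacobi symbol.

-1

First reduce: -28 ≡ 2785 (mod 2813).
Reciprocity: 2785 ≡ 1 and 2813 ≡ 1 (mod 4), so (2785/2813) = +(2813/2785).
Reduce top mod 2785: now compute (28/2785).
Pull out 2^2: since 2785 ≡ 1 (mod 8), (2/2785) = +1, so (2/2785)^2 = +1.
Reciprocity: 7 ≡ 3 and 2785 ≡ 1 (mod 4), so (7/2785) = +(2785/7).
Reduce top mod 7: now compute (6/7).
Pull out 2: since 7 ≡ 7 (mod 8), (2/7) = +1.
Reciprocity: 3 ≡ 3 and 7 ≡ 3 (mod 4), so (3/7) = −(7/3).
Reduce top mod 3: now compute (1/3).
Reached (1/3) = 1. Collecting the sign flips along the way, the symbol is -1.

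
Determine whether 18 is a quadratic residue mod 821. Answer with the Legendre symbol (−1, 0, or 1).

-1

Pull out 2: since 821 ≡ 5 (mod 8), (2/821) = -1.
Reciprocity: 9 ≡ 1 and 821 ≡ 1 (mod 4), so (9/821) = +(821/9).
Reduce top mod 9: now compute (2/9).
Pull out 2: since 9 ≡ 1 (mod 8), (2/9) = +1.
Reached (1/9) = 1. Collecting the sign flips along the way, the symbol is -1.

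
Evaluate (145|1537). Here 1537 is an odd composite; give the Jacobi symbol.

Reciprocity: 145 ≡ 1 and 1537 ≡ 1 (mod 4), so (145/1537) = +(1537/145).
Reduce top mod 145: now compute (87/145).
Reciprocity: 87 ≡ 3 and 145 ≡ 1 (mod 4), so (87/145) = +(145/87).
Reduce top mod 87: now compute (58/87).
Pull out 2: since 87 ≡ 7 (mod 8), (2/87) = +1.
Reciprocity: 29 ≡ 1 and 87 ≡ 3 (mod 4), so (29/87) = +(87/29).
Reduce top mod 29: now compute (0/29).
Top reduces to 0: gcd > 1, so the symbol is 0.

0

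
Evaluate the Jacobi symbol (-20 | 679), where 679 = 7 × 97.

First reduce: -20 ≡ 659 (mod 679).
Reciprocity: 659 ≡ 3 and 679 ≡ 3 (mod 4), so (659/679) = −(679/659).
Reduce top mod 659: now compute (20/659).
Pull out 2^2: since 659 ≡ 3 (mod 8), (2/659) = -1, so (2/659)^2 = +1.
Reciprocity: 5 ≡ 1 and 659 ≡ 3 (mod 4), so (5/659) = +(659/5).
Reduce top mod 5: now compute (4/5).
Pull out 2^2: since 5 ≡ 5 (mod 8), (2/5) = -1, so (2/5)^2 = +1.
Reached (1/5) = 1. Collecting the sign flips along the way, the symbol is -1.

-1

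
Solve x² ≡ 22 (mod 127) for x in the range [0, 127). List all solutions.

28, 99

Since 127 ≡ 3 (mod 4), a square root of 22 is 22^((127+1)/4) = 22^32 mod 127.
Repeated squaring: 22^2≡103, 22^4≡68, 22^8≡52, 22^16≡37, 22^32≡99 (mod 127).
22^32 = 22^(32) ≡ 99 (mod 127).
Check: 99² = 9801 ≡ 22 (mod 127). The two roots are 28 and 99.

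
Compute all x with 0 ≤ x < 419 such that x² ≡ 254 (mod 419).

172, 247

Since 419 ≡ 3 (mod 4), a square root of 254 is 254^((419+1)/4) = 254^105 mod 419.
Repeated squaring: 254^2≡409, 254^4≡100, 254^8≡363, 254^16≡203, 254^32≡147, 254^64≡240 (mod 419).
254^105 = 254^(64+32+8+1) ≡ 172 (mod 419).
Check: 172² = 29584 ≡ 254 (mod 419). The two roots are 172 and 247.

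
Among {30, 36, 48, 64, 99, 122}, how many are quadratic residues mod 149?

(30/149) = +1 → QR.
(36/149) = +1 → QR.
(48/149) = -1 → non-residue.
(64/149) = +1 → QR.
(99/149) = -1 → non-residue.
(122/149) = -1 → non-residue.
Total quadratic residues among the 6: 3.

3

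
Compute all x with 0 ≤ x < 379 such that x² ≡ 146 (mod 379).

100, 279

Since 379 ≡ 3 (mod 4), a square root of 146 is 146^((379+1)/4) = 146^95 mod 379.
Repeated squaring: 146^2≡92, 146^4≡126, 146^8≡337, 146^16≡248, 146^32≡106, 146^64≡245 (mod 379).
146^95 = 146^(64+16+8+4+2+1) ≡ 100 (mod 379).
Check: 100² = 10000 ≡ 146 (mod 379). The two roots are 100 and 279.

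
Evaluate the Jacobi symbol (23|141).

Reciprocity: 23 ≡ 3 and 141 ≡ 1 (mod 4), so (23/141) = +(141/23).
Reduce top mod 23: now compute (3/23).
Reciprocity: 3 ≡ 3 and 23 ≡ 3 (mod 4), so (3/23) = −(23/3).
Reduce top mod 3: now compute (2/3).
Pull out 2: since 3 ≡ 3 (mod 8), (2/3) = -1.
Reached (1/3) = 1. Collecting the sign flips along the way, the symbol is +1.

1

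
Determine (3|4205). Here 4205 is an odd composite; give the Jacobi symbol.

Reciprocity: 3 ≡ 3 and 4205 ≡ 1 (mod 4), so (3/4205) = +(4205/3).
Reduce top mod 3: now compute (2/3).
Pull out 2: since 3 ≡ 3 (mod 8), (2/3) = -1.
Reached (1/3) = 1. Collecting the sign flips along the way, the symbol is -1.

-1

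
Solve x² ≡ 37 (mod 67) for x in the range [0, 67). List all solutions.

Since 67 ≡ 3 (mod 4), a square root of 37 is 37^((67+1)/4) = 37^17 mod 67.
Repeated squaring: 37^2≡29, 37^4≡37, 37^8≡29, 37^16≡37 (mod 67).
37^17 = 37^(16+1) ≡ 29 (mod 67).
Check: 29² = 841 ≡ 37 (mod 67). The two roots are 29 and 38.

29, 38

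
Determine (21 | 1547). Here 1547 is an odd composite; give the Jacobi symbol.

Reciprocity: 21 ≡ 1 and 1547 ≡ 3 (mod 4), so (21/1547) = +(1547/21).
Reduce top mod 21: now compute (14/21).
Pull out 2: since 21 ≡ 5 (mod 8), (2/21) = -1.
Reciprocity: 7 ≡ 3 and 21 ≡ 1 (mod 4), so (7/21) = +(21/7).
Reduce top mod 7: now compute (0/7).
Top reduces to 0: gcd > 1, so the symbol is 0.

0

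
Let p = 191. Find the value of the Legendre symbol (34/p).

Pull out 2: since 191 ≡ 7 (mod 8), (2/191) = +1.
Reciprocity: 17 ≡ 1 and 191 ≡ 3 (mod 4), so (17/191) = +(191/17).
Reduce top mod 17: now compute (4/17).
Pull out 2^2: since 17 ≡ 1 (mod 8), (2/17) = +1, so (2/17)^2 = +1.
Reached (1/17) = 1. Collecting the sign flips along the way, the symbol is +1.

1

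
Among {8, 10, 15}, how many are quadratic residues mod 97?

1

(8/97) = +1 → QR.
(10/97) = -1 → non-residue.
(15/97) = -1 → non-residue.
Total quadratic residues among the 3: 1.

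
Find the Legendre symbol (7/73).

Euler's criterion: (7/73) ≡ 7^36 (mod 73).
7^2 ≡ 49 (mod 73)
7^4 ≡ 65 (mod 73)
7^8 ≡ 64 (mod 73)
7^16 ≡ 8 (mod 73)
7^32 ≡ 64 (mod 73)
7^36 = 7^(32+4) ≡ 72 (mod 73).
Result is 72 ≡ −1, so (7/73) = −1.

-1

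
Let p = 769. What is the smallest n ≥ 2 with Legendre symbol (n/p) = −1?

(2/769) = +1, so 2 is a residue.
(3/769) = +1, so 3 is a residue.
(4/769) = +1, so 4 is a residue.
(5/769) = +1, so 5 is a residue.
(6/769) = +1, so 6 is a residue.
(7/769) = −1, so 7 is the smallest positive non-residue mod 769.

7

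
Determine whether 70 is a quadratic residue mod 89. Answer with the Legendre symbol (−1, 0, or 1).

-1

Pull out 2: since 89 ≡ 1 (mod 8), (2/89) = +1.
Reciprocity: 35 ≡ 3 and 89 ≡ 1 (mod 4), so (35/89) = +(89/35).
Reduce top mod 35: now compute (19/35).
Reciprocity: 19 ≡ 3 and 35 ≡ 3 (mod 4), so (19/35) = −(35/19).
Reduce top mod 19: now compute (16/19).
Pull out 2^4: since 19 ≡ 3 (mod 8), (2/19) = -1, so (2/19)^4 = +1.
Reached (1/19) = 1. Collecting the sign flips along the way, the symbol is -1.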